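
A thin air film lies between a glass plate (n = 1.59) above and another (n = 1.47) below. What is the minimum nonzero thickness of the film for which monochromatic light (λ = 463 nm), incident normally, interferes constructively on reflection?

116 nm

Top surface (1.59 → 1.0): reflection off a lower-index medium gives no phase shift.
Bottom surface (1.0 → 1.47): reflection off a higher-index medium gives a half-wave phase shift.
Net: one phase inversion between the two reflected rays.
So the condition for constructive reflection is 2 n t = (m + ½) λ.
Minimum at m = 0: t = λ / (4 n) = 463 / (4 × 1.0) = 116 nm.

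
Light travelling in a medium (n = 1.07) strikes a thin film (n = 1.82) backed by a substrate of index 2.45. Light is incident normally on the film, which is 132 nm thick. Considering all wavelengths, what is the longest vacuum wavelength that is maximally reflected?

At the upper boundary (n = 1.07 to n = 1.82) the reflected ray undergoes a half-wave phase shift.
At the lower boundary (n = 1.82 to n = 2.45) the reflected ray undergoes a half-wave phase shift.
Net: no relative phase inversion (both shifts match).
So the condition for constructive reflection is 2 n t = m λ.
λ = 2 n t / m. The longest wavelength is m = 1: λ = 2 × 1.82 × 132 / 1.00 = 480 nm.

480 nm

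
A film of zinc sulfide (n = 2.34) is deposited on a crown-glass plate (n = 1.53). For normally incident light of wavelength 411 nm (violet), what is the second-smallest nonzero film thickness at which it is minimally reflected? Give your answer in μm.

Top surface (1.0 → 2.34): reflection off a higher-index medium gives a half-wave phase shift.
At the lower boundary (n = 2.34 to n = 1.53) the reflected ray undergoes no phase shift.
Exactly one π shift → a net half-wave offset.
For dark reflection here: 2 n t = m λ.
The second-smallest nonzero thickness corresponds to m = 2: t = m λ / (2 n) = 2.00 × 411 / (2 × 2.34) = 176 nm.

0.176 μm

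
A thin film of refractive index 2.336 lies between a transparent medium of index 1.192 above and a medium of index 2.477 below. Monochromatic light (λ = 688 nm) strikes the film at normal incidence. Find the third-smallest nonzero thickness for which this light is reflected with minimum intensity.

368 nm

Top surface (1.192 → 2.336): reflection off a higher-index medium gives a half-wave phase shift.
Bottom surface (2.336 → 2.477): reflection off a higher-index medium gives a half-wave phase shift.
Zero or two π shifts → no net half-wave offset.
So the condition for destructive reflection is 2 n t = (m + ½) λ.
The third-smallest nonzero thickness corresponds to m = 2: t = (m + ½) λ / (2 n) = 2.50 × 688 / (2 × 2.336) = 368 nm.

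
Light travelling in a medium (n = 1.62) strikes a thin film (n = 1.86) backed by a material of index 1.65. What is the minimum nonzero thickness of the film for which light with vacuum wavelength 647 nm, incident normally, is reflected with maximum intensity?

87.0 nm

Top surface (1.62 → 1.86): reflection off a higher-index medium gives a half-wave phase shift.
Ray reflecting at the bottom interface goes from n = 1.86 toward n = 1.65: no phase shift.
Exactly one π shift → a net half-wave offset.
So the condition for constructive reflection is 2 n t = (m + ½) λ.
Minimum at m = 0: t = λ / (4 n) = 647 / (4 × 1.86) = 87.0 nm.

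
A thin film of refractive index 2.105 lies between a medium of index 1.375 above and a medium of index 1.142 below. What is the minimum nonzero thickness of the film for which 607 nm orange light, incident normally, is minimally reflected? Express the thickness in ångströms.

1442 Å

At the upper boundary (n = 1.375 to n = 2.105) the reflected ray undergoes a half-wave phase shift.
Bottom surface (2.105 → 1.142): reflection off a lower-index medium gives no phase shift.
Exactly one π shift → a net half-wave offset.
For weak reflection here: 2 n t = m λ.
Minimum nonzero at m = 1: t = λ / (2 n) = 607 / (2 × 2.105) = 144 nm.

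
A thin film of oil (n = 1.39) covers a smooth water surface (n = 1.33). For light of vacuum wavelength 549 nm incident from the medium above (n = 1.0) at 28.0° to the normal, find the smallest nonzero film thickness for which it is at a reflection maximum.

At the upper boundary (n = 1.0 to n = 1.39) the reflected ray undergoes a half-wave phase shift.
Bottom surface (1.39 → 1.33): reflection off a lower-index medium gives no phase shift.
The two reflections differ by half a wavelength.
With one net inversion, constructive interference in reflection requires 2 n t cos θ_r = (m + ½) λ.
Snell's law: 1.0 sin 28.0° = 1.39 sin θ_r → sin θ_r = 0.338, cos θ_r = 0.941.
Minimum at m = 0: t = λ / (4 n cos θ_r) = 549 / (4 × 1.39 × 0.941) = 105 nm.

105 nm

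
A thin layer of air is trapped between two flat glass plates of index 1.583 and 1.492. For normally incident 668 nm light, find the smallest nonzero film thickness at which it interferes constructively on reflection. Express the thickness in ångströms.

1670 Å

Top surface (1.583 → 1.0): reflection off a lower-index medium gives no phase shift.
Ray reflecting at the bottom interface goes from n = 1.0 toward n = 1.492: a half-wave phase shift.
The two reflections differ by half a wavelength.
With one net inversion, constructive interference in reflection requires 2 n t = (m + ½) λ.
Minimum at m = 0: t = λ / (4 n) = 668 / (4 × 1.0) = 167 nm.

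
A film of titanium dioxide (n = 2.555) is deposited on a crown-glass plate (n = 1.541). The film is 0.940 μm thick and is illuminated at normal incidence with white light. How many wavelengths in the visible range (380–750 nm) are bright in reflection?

At the upper boundary (n = 1.0 to n = 2.555) the reflected ray undergoes a half-wave phase shift.
Ray reflecting at the bottom interface goes from n = 2.555 toward n = 1.541: no phase shift.
Exactly one π shift → a net half-wave offset.
So the condition for constructive reflection is 2 n t = (m + ½) λ.
λ = 2 n t / (m + ½) = 4803 / (m + ½) nm.
m=5: 873 nm (IR); m=6: 739 nm (visible); m=7: 640 nm (visible); m=8: 565 nm (visible); m=9: 506 nm (visible); m=10: 457 nm (visible); m=11: 418 nm (visible); m=12: 384 nm (visible); m=13: 356 nm (UV).

7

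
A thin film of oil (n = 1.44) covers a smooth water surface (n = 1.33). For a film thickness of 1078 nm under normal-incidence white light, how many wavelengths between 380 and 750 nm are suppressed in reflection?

4

Ray reflecting at the top interface goes from n = 1.0 toward n = 1.44: a half-wave phase shift.
Ray reflecting at the bottom interface goes from n = 1.44 toward n = 1.33: no phase shift.
Net: one phase inversion between the two reflected rays.
With one net inversion, destructive interference in reflection requires 2 n t = m λ.
λ = 2 n t / m = 3105 / m nm.
m=4: 776 nm (IR); m=5: 621 nm (visible); m=6: 517 nm (visible); m=7: 444 nm (visible); m=8: 388 nm (visible); m=9: 345 nm (UV).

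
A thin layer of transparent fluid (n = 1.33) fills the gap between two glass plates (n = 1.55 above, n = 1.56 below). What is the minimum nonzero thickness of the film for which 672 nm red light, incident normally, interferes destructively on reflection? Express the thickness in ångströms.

2526 Å

Top surface (1.55 → 1.33): reflection off a lower-index medium gives no phase shift.
Ray reflecting at the bottom interface goes from n = 1.33 toward n = 1.56: a half-wave phase shift.
The two reflections differ by half a wavelength.
For weak reflection here: 2 n t = m λ.
Minimum nonzero at m = 1: t = λ / (2 n) = 672 / (2 × 1.33) = 253 nm.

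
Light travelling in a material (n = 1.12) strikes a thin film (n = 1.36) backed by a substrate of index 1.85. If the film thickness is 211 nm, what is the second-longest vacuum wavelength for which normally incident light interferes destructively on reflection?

383 nm

Ray reflecting at the top interface goes from n = 1.12 toward n = 1.36: a half-wave phase shift.
Bottom surface (1.36 → 1.85): reflection off a higher-index medium gives a half-wave phase shift.
The two reflections carry the same phase change, so no net offset.
For weak reflection here: 2 n t = (m + ½) λ.
λ = 2 n t / (m + ½). The second-longest wavelength is m = 1: λ = 2 × 1.36 × 211 / 1.50 = 383 nm.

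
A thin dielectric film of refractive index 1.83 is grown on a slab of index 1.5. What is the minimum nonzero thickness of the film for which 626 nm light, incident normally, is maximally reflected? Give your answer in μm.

0.0855 μm

Top surface (1.0 → 1.83): reflection off a higher-index medium gives a half-wave phase shift.
Ray reflecting at the bottom interface goes from n = 1.83 toward n = 1.5: no phase shift.
Exactly one π shift → a net half-wave offset.
For bright reflection here: 2 n t = (m + ½) λ.
Minimum at m = 0: t = λ / (4 n) = 626 / (4 × 1.83) = 85.5 nm.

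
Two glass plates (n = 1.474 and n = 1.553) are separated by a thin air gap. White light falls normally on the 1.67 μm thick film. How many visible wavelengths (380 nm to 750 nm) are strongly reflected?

Top surface (1.474 → 1.0): reflection off a lower-index medium gives no phase shift.
At the lower boundary (n = 1.0 to n = 1.553) the reflected ray undergoes a half-wave phase shift.
The two reflections differ by half a wavelength.
For strong reflection here: 2 n t = (m + ½) λ.
λ = 2 n t / (m + ½) = 3340 / (m + ½) nm.
m=3: 954 nm (IR); m=4: 742 nm (visible); m=5: 607 nm (visible); m=6: 514 nm (visible); m=7: 445 nm (visible); m=8: 393 nm (visible); m=9: 352 nm (UV).

5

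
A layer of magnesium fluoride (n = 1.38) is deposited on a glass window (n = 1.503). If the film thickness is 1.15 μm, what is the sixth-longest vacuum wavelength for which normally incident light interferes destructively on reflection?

577 nm

At the upper boundary (n = 1.0 to n = 1.38) the reflected ray undergoes a half-wave phase shift.
Bottom surface (1.38 → 1.503): reflection off a higher-index medium gives a half-wave phase shift.
The two reflections carry the same phase change, so no net offset.
For dark reflection here: 2 n t = (m + ½) λ.
λ = 2 n t / (m + ½). The sixth-longest wavelength is m = 5: λ = 2 × 1.38 × 1150 / 5.50 = 577 nm.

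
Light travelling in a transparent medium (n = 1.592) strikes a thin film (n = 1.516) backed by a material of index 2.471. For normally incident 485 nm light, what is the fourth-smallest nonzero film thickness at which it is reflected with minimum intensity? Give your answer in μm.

0.640 μm

Top surface (1.592 → 1.516): reflection off a lower-index medium gives no phase shift.
Bottom surface (1.516 → 2.471): reflection off a higher-index medium gives a half-wave phase shift.
Exactly one π shift → a net half-wave offset.
For weak reflection here: 2 n t = m λ.
The fourth-smallest nonzero thickness corresponds to m = 4: t = m λ / (2 n) = 4.00 × 485 / (2 × 1.516) = 640 nm.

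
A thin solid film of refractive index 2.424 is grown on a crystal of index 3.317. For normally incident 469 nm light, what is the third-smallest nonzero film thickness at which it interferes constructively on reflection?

290 nm

At the upper boundary (n = 1.0 to n = 2.424) the reflected ray undergoes a half-wave phase shift.
At the lower boundary (n = 2.424 to n = 3.317) the reflected ray undergoes a half-wave phase shift.
The two reflections carry the same phase change, so no net offset.
For bright reflection here: 2 n t = m λ.
The third-smallest nonzero thickness corresponds to m = 3: t = m λ / (2 n) = 3.00 × 469 / (2 × 2.424) = 290 nm.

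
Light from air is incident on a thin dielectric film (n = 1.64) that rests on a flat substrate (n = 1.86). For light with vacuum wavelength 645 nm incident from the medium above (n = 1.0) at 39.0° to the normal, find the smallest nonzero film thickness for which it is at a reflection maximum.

213 nm

Ray reflecting at the top interface goes from n = 1.0 toward n = 1.64: a half-wave phase shift.
Bottom surface (1.64 → 1.86): reflection off a higher-index medium gives a half-wave phase shift.
Net: no relative phase inversion (both shifts match).
For bright reflection here: 2 n t cos θ_r = m λ.
Snell's law: 1.0 sin 39.0° = 1.64 sin θ_r → sin θ_r = 0.384, cos θ_r = 0.923.
Minimum nonzero at m = 1: t = λ / (2 n cos θ_r) = 645 / (2 × 1.64 × 0.923) = 213 nm.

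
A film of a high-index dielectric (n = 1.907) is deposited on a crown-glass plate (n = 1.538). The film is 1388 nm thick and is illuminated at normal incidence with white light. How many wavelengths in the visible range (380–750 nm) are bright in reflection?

7

Top surface (1.0 → 1.907): reflection off a higher-index medium gives a half-wave phase shift.
Ray reflecting at the bottom interface goes from n = 1.907 toward n = 1.538: no phase shift.
Exactly one π shift → a net half-wave offset.
So the condition for constructive reflection is 2 n t = (m + ½) λ.
λ = 2 n t / (m + ½) = 5294 / (m + ½) nm.
m=6: 814 nm (IR); m=7: 706 nm (visible); m=8: 623 nm (visible); m=9: 557 nm (visible); m=10: 504 nm (visible); m=11: 460 nm (visible); m=12: 424 nm (visible); m=13: 392 nm (visible); m=14: 365 nm (UV).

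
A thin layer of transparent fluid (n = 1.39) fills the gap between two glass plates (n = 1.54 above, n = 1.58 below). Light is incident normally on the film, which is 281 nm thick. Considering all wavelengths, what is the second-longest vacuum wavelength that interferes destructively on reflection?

Ray reflecting at the top interface goes from n = 1.54 toward n = 1.39: no phase shift.
Ray reflecting at the bottom interface goes from n = 1.39 toward n = 1.58: a half-wave phase shift.
Exactly one π shift → a net half-wave offset.
So the condition for destructive reflection is 2 n t = m λ.
λ = 2 n t / m. The second-longest wavelength is m = 2: λ = 2 × 1.39 × 281 / 2.00 = 391 nm.

391 nm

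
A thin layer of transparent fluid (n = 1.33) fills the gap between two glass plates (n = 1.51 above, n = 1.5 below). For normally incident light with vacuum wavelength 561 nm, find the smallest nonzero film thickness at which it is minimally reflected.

211 nm

Ray reflecting at the top interface goes from n = 1.51 toward n = 1.33: no phase shift.
Bottom surface (1.33 → 1.5): reflection off a higher-index medium gives a half-wave phase shift.
Net: one phase inversion between the two reflected rays.
So the condition for destructive reflection is 2 n t = m λ.
Minimum nonzero at m = 1: t = λ / (2 n) = 561 / (2 × 1.33) = 211 nm.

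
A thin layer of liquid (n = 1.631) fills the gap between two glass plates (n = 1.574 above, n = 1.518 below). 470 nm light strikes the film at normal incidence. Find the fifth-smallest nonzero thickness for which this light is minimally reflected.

720 nm

Ray reflecting at the top interface goes from n = 1.574 toward n = 1.631: a half-wave phase shift.
Ray reflecting at the bottom interface goes from n = 1.631 toward n = 1.518: no phase shift.
Exactly one π shift → a net half-wave offset.
For weak reflection here: 2 n t = m λ.
The fifth-smallest nonzero thickness corresponds to m = 5: t = m λ / (2 n) = 5.00 × 470 / (2 × 1.631) = 720 nm.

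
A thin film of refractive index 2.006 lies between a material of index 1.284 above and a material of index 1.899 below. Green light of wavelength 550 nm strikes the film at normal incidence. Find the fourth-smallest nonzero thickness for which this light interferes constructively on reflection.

Ray reflecting at the top interface goes from n = 1.284 toward n = 2.006: a half-wave phase shift.
Ray reflecting at the bottom interface goes from n = 2.006 toward n = 1.899: no phase shift.
Exactly one π shift → a net half-wave offset.
With one net inversion, constructive interference in reflection requires 2 n t = (m + ½) λ.
The fourth-smallest nonzero thickness corresponds to m = 3: t = (m + ½) λ / (2 n) = 3.50 × 550 / (2 × 2.006) = 480 nm.

480 nm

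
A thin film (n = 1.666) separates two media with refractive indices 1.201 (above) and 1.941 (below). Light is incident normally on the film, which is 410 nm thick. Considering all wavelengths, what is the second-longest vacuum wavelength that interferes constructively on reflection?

683 nm

Top surface (1.201 → 1.666): reflection off a higher-index medium gives a half-wave phase shift.
Bottom surface (1.666 → 1.941): reflection off a higher-index medium gives a half-wave phase shift.
Net: no relative phase inversion (both shifts match).
With no net inversion, constructive interference in reflection requires 2 n t = m λ.
λ = 2 n t / m. The second-longest wavelength is m = 2: λ = 2 × 1.666 × 410 / 2.00 = 683 nm.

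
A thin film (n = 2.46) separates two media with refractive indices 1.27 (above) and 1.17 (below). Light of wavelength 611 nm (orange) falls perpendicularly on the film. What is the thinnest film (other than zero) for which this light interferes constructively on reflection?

62.1 nm

Top surface (1.27 → 2.46): reflection off a higher-index medium gives a half-wave phase shift.
Bottom surface (2.46 → 1.17): reflection off a lower-index medium gives no phase shift.
Net: one phase inversion between the two reflected rays.
For maximum reflection here: 2 n t = (m + ½) λ.
Minimum at m = 0: t = λ / (4 n) = 611 / (4 × 2.46) = 62.1 nm.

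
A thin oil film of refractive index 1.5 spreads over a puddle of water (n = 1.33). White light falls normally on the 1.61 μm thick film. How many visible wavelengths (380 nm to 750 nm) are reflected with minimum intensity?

6

Top surface (1.0 → 1.5): reflection off a higher-index medium gives a half-wave phase shift.
Ray reflecting at the bottom interface goes from n = 1.5 toward n = 1.33: no phase shift.
Net: one phase inversion between the two reflected rays.
So the condition for destructive reflection is 2 n t = m λ.
λ = 2 n t / m = 4830 / m nm.
m=6: 805 nm (IR); m=7: 690 nm (visible); m=8: 604 nm (visible); m=9: 537 nm (visible); m=10: 483 nm (visible); m=11: 439 nm (visible); m=12: 403 nm (visible); m=13: 372 nm (UV).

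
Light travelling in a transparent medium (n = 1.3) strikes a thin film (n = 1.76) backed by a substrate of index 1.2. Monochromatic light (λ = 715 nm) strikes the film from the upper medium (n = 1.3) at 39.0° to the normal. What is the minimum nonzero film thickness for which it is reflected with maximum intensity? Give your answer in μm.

0.115 μm

Top surface (1.3 → 1.76): reflection off a higher-index medium gives a half-wave phase shift.
At the lower boundary (n = 1.76 to n = 1.2) the reflected ray undergoes no phase shift.
Exactly one π shift → a net half-wave offset.
For strong reflection here: 2 n t cos θ_r = (m + ½) λ.
Snell's law: 1.3 sin 39.0° = 1.76 sin θ_r → sin θ_r = 0.465, cos θ_r = 0.885.
Minimum at m = 0: t = λ / (4 n cos θ_r) = 715 / (4 × 1.76 × 0.885) = 115 nm.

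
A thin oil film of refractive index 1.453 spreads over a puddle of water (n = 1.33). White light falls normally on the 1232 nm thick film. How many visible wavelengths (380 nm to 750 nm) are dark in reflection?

Ray reflecting at the top interface goes from n = 1.0 toward n = 1.453: a half-wave phase shift.
At the lower boundary (n = 1.453 to n = 1.33) the reflected ray undergoes no phase shift.
Net: one phase inversion between the two reflected rays.
For minimum reflection here: 2 n t = m λ.
λ = 2 n t / m = 3580 / m nm.
m=4: 895 nm (IR); m=5: 716 nm (visible); m=6: 597 nm (visible); m=7: 511 nm (visible); m=8: 448 nm (visible); m=9: 398 nm (visible); m=10: 358 nm (UV).

5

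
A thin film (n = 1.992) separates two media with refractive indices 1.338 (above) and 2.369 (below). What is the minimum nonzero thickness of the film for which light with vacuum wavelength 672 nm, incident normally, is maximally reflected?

169 nm

At the upper boundary (n = 1.338 to n = 1.992) the reflected ray undergoes a half-wave phase shift.
At the lower boundary (n = 1.992 to n = 2.369) the reflected ray undergoes a half-wave phase shift.
The two reflections carry the same phase change, so no net offset.
With no net inversion, constructive interference in reflection requires 2 n t = m λ.
Minimum nonzero at m = 1: t = λ / (2 n) = 672 / (2 × 1.992) = 169 nm.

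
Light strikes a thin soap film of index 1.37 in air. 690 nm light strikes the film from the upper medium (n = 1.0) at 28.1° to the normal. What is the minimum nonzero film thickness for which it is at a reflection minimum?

Top surface (1.0 → 1.37): reflection off a higher-index medium gives a half-wave phase shift.
Ray reflecting at the bottom interface goes from n = 1.37 toward n = 1.0: no phase shift.
Net: one phase inversion between the two reflected rays.
For minimum reflection here: 2 n t cos θ_r = m λ.
Snell's law: 1.0 sin 28.1° = 1.37 sin θ_r → sin θ_r = 0.344, cos θ_r = 0.939.
Minimum nonzero at m = 1: t = λ / (2 n cos θ_r) = 690 / (2 × 1.37 × 0.939) = 268 nm.

268 nm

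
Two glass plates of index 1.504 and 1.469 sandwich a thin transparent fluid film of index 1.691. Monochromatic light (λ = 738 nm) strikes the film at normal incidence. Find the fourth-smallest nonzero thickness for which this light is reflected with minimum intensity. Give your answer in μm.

Ray reflecting at the top interface goes from n = 1.504 toward n = 1.691: a half-wave phase shift.
At the lower boundary (n = 1.691 to n = 1.469) the reflected ray undergoes no phase shift.
The two reflections differ by half a wavelength.
With one net inversion, destructive interference in reflection requires 2 n t = m λ.
The fourth-smallest nonzero thickness corresponds to m = 4: t = m λ / (2 n) = 4.00 × 738 / (2 × 1.691) = 873 nm.

0.873 μm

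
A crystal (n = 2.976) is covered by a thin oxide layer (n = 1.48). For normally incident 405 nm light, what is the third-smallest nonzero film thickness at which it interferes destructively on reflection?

Ray reflecting at the top interface goes from n = 1.0 toward n = 1.48: a half-wave phase shift.
Bottom surface (1.48 → 2.976): reflection off a higher-index medium gives a half-wave phase shift.
The two reflections carry the same phase change, so no net offset.
So the condition for destructive reflection is 2 n t = (m + ½) λ.
The third-smallest nonzero thickness corresponds to m = 2: t = (m + ½) λ / (2 n) = 2.50 × 405 / (2 × 1.48) = 342 nm.

342 nm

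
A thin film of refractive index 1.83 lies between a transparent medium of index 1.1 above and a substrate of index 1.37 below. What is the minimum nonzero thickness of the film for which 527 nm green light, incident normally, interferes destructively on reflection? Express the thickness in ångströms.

1440 Å

Top surface (1.1 → 1.83): reflection off a higher-index medium gives a half-wave phase shift.
Bottom surface (1.83 → 1.37): reflection off a lower-index medium gives no phase shift.
Exactly one π shift → a net half-wave offset.
So the condition for destructive reflection is 2 n t = m λ.
Minimum nonzero at m = 1: t = λ / (2 n) = 527 / (2 × 1.83) = 144 nm.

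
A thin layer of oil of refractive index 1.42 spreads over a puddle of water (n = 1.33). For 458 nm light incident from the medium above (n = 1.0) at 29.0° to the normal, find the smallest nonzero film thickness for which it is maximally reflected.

85.8 nm

Ray reflecting at the top interface goes from n = 1.0 toward n = 1.42: a half-wave phase shift.
Ray reflecting at the bottom interface goes from n = 1.42 toward n = 1.33: no phase shift.
Net: one phase inversion between the two reflected rays.
So the condition for constructive reflection is 2 n t cos θ_r = (m + ½) λ.
Snell's law: 1.0 sin 29.0° = 1.42 sin θ_r → sin θ_r = 0.341, cos θ_r = 0.940.
Minimum at m = 0: t = λ / (4 n cos θ_r) = 458 / (4 × 1.42 × 0.940) = 85.8 nm.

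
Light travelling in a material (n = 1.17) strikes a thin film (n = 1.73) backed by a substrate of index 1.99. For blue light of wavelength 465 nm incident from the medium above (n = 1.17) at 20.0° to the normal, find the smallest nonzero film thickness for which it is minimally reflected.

Ray reflecting at the top interface goes from n = 1.17 toward n = 1.73: a half-wave phase shift.
Ray reflecting at the bottom interface goes from n = 1.73 toward n = 1.99: a half-wave phase shift.
The two reflections carry the same phase change, so no net offset.
So the condition for destructive reflection is 2 n t cos θ_r = (m + ½) λ.
Snell's law: 1.17 sin 20.0° = 1.73 sin θ_r → sin θ_r = 0.231, cos θ_r = 0.973.
Minimum at m = 0: t = λ / (4 n cos θ_r) = 465 / (4 × 1.73 × 0.973) = 69.1 nm.

69.1 nm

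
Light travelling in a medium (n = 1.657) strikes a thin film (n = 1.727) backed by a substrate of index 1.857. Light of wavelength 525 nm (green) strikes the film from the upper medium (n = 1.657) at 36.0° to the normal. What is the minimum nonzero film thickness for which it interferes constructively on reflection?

184 nm

Top surface (1.657 → 1.727): reflection off a higher-index medium gives a half-wave phase shift.
At the lower boundary (n = 1.727 to n = 1.857) the reflected ray undergoes a half-wave phase shift.
Zero or two π shifts → no net half-wave offset.
For bright reflection here: 2 n t cos θ_r = m λ.
Snell's law: 1.657 sin 36.0° = 1.727 sin θ_r → sin θ_r = 0.564, cos θ_r = 0.826.
Minimum nonzero at m = 1: t = λ / (2 n cos θ_r) = 525 / (2 × 1.727 × 0.826) = 184 nm.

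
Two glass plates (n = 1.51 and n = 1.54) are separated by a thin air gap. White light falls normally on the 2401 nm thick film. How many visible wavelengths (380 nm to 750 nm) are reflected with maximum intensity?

Ray reflecting at the top interface goes from n = 1.51 toward n = 1.0: no phase shift.
Bottom surface (1.0 → 1.54): reflection off a higher-index medium gives a half-wave phase shift.
Net: one phase inversion between the two reflected rays.
So the condition for constructive reflection is 2 n t = (m + ½) λ.
λ = 2 n t / (m + ½) = 4802 / (m + ½) nm.
m=5: 873 nm (IR); m=6: 739 nm (visible); m=7: 640 nm (visible); m=8: 565 nm (visible); m=9: 505 nm (visible); m=10: 457 nm (visible); m=11: 418 nm (visible); m=12: 384 nm (visible); m=13: 356 nm (UV).

7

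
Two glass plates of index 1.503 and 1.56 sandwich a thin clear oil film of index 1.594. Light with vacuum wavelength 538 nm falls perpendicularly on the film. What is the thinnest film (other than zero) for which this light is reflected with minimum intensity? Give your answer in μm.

Top surface (1.503 → 1.594): reflection off a higher-index medium gives a half-wave phase shift.
At the lower boundary (n = 1.594 to n = 1.56) the reflected ray undergoes no phase shift.
Exactly one π shift → a net half-wave offset.
For weak reflection here: 2 n t = m λ.
Minimum nonzero at m = 1: t = λ / (2 n) = 538 / (2 × 1.594) = 169 nm.

0.169 μm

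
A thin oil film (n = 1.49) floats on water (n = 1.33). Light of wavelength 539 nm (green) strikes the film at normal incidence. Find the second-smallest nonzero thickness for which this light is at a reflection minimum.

At the upper boundary (n = 1.0 to n = 1.49) the reflected ray undergoes a half-wave phase shift.
Bottom surface (1.49 → 1.33): reflection off a lower-index medium gives no phase shift.
The two reflections differ by half a wavelength.
So the condition for destructive reflection is 2 n t = m λ.
The second-smallest nonzero thickness corresponds to m = 2: t = m λ / (2 n) = 2.00 × 539 / (2 × 1.49) = 362 nm.

362 nm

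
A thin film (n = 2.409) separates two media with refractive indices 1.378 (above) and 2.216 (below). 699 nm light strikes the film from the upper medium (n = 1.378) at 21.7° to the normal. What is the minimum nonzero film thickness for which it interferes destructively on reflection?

Top surface (1.378 → 2.409): reflection off a higher-index medium gives a half-wave phase shift.
Ray reflecting at the bottom interface goes from n = 2.409 toward n = 2.216: no phase shift.
Exactly one π shift → a net half-wave offset.
For minimum reflection here: 2 n t cos θ_r = m λ.
Snell's law: 1.378 sin 21.7° = 2.409 sin θ_r → sin θ_r = 0.212, cos θ_r = 0.977.
Minimum nonzero at m = 1: t = λ / (2 n cos θ_r) = 699 / (2 × 2.409 × 0.977) = 148 nm.

148 nm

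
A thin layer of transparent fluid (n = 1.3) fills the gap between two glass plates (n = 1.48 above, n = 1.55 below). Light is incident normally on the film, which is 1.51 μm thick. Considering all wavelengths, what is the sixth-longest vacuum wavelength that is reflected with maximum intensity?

714 nm

At the upper boundary (n = 1.48 to n = 1.3) the reflected ray undergoes no phase shift.
At the lower boundary (n = 1.3 to n = 1.55) the reflected ray undergoes a half-wave phase shift.
The two reflections differ by half a wavelength.
For maximum reflection here: 2 n t = (m + ½) λ.
λ = 2 n t / (m + ½). The sixth-longest wavelength is m = 5: λ = 2 × 1.3 × 1510 / 5.50 = 714 nm.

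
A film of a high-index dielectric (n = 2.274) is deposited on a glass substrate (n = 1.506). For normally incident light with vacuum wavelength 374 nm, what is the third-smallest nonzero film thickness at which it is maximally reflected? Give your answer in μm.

0.206 μm

Top surface (1.0 → 2.274): reflection off a higher-index medium gives a half-wave phase shift.
At the lower boundary (n = 2.274 to n = 1.506) the reflected ray undergoes no phase shift.
The two reflections differ by half a wavelength.
For bright reflection here: 2 n t = (m + ½) λ.
The third-smallest nonzero thickness corresponds to m = 2: t = (m + ½) λ / (2 n) = 2.50 × 374 / (2 × 2.274) = 206 nm.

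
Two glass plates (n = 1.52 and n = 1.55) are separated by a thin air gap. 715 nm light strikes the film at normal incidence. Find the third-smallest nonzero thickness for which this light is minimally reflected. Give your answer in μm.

Ray reflecting at the top interface goes from n = 1.52 toward n = 1.0: no phase shift.
Ray reflecting at the bottom interface goes from n = 1.0 toward n = 1.55: a half-wave phase shift.
The two reflections differ by half a wavelength.
For dark reflection here: 2 n t = m λ.
The third-smallest nonzero thickness corresponds to m = 3: t = m λ / (2 n) = 3.00 × 715 / (2 × 1.0) = 1073 nm.

1.07 μm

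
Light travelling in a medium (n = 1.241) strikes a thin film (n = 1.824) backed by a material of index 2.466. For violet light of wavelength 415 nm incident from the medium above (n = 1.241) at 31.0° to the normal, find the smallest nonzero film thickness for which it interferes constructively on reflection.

Ray reflecting at the top interface goes from n = 1.241 toward n = 1.824: a half-wave phase shift.
Ray reflecting at the bottom interface goes from n = 1.824 toward n = 2.466: a half-wave phase shift.
The two reflections carry the same phase change, so no net offset.
With no net inversion, constructive interference in reflection requires 2 n t cos θ_r = m λ.
Snell's law: 1.241 sin 31.0° = 1.824 sin θ_r → sin θ_r = 0.350, cos θ_r = 0.937.
Minimum nonzero at m = 1: t = λ / (2 n cos θ_r) = 415 / (2 × 1.824 × 0.937) = 121 nm.

121 nm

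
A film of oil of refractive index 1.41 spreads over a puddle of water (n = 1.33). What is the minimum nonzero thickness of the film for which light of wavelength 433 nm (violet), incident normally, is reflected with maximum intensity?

At the upper boundary (n = 1.0 to n = 1.41) the reflected ray undergoes a half-wave phase shift.
Ray reflecting at the bottom interface goes from n = 1.41 toward n = 1.33: no phase shift.
The two reflections differ by half a wavelength.
So the condition for constructive reflection is 2 n t = (m + ½) λ.
Minimum at m = 0: t = λ / (4 n) = 433 / (4 × 1.41) = 76.8 nm.

76.8 nm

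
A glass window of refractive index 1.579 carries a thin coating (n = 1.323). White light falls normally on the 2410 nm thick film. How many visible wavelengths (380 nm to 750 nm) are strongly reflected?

At the upper boundary (n = 1.0 to n = 1.323) the reflected ray undergoes a half-wave phase shift.
Bottom surface (1.323 → 1.579): reflection off a higher-index medium gives a half-wave phase shift.
Net: no relative phase inversion (both shifts match).
For bright reflection here: 2 n t = m λ.
λ = 2 n t / m = 6377 / m nm.
m=8: 797 nm (IR); m=9: 709 nm (visible); m=10: 638 nm (visible); m=11: 580 nm (visible); m=12: 531 nm (visible); m=13: 491 nm (visible); m=14: 455 nm (visible); m=15: 425 nm (visible); m=16: 399 nm (visible); m=17: 375 nm (UV).

8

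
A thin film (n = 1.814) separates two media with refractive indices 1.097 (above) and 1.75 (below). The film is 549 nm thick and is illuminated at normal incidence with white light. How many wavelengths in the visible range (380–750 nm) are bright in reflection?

Ray reflecting at the top interface goes from n = 1.097 toward n = 1.814: a half-wave phase shift.
Ray reflecting at the bottom interface goes from n = 1.814 toward n = 1.75: no phase shift.
Net: one phase inversion between the two reflected rays.
For bright reflection here: 2 n t = (m + ½) λ.
λ = 2 n t / (m + ½) = 1992 / (m + ½) nm.
m=2: 797 nm (IR); m=3: 569 nm (visible); m=4: 443 nm (visible); m=5: 362 nm (UV).

2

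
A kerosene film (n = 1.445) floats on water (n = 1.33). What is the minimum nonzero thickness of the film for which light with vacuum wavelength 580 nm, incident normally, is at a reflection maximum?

Top surface (1.0 → 1.445): reflection off a higher-index medium gives a half-wave phase shift.
Bottom surface (1.445 → 1.33): reflection off a lower-index medium gives no phase shift.
Exactly one π shift → a net half-wave offset.
For bright reflection here: 2 n t = (m + ½) λ.
Minimum at m = 0: t = λ / (4 n) = 580 / (4 × 1.445) = 100 nm.

100 nm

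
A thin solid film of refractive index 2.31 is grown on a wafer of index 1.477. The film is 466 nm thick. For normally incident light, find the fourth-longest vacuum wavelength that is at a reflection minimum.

At the upper boundary (n = 1.0 to n = 2.31) the reflected ray undergoes a half-wave phase shift.
At the lower boundary (n = 2.31 to n = 1.477) the reflected ray undergoes no phase shift.
Exactly one π shift → a net half-wave offset.
So the condition for destructive reflection is 2 n t = m λ.
λ = 2 n t / m. The fourth-longest wavelength is m = 4: λ = 2 × 2.31 × 466 / 4.00 = 538 nm.

538 nm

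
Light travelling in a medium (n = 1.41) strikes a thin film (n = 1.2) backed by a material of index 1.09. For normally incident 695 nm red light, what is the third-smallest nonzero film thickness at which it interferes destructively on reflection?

Top surface (1.41 → 1.2): reflection off a lower-index medium gives no phase shift.
Bottom surface (1.2 → 1.09): reflection off a lower-index medium gives no phase shift.
Zero or two π shifts → no net half-wave offset.
For dark reflection here: 2 n t = (m + ½) λ.
The third-smallest nonzero thickness corresponds to m = 2: t = (m + ½) λ / (2 n) = 2.50 × 695 / (2 × 1.2) = 724 nm.

724 nm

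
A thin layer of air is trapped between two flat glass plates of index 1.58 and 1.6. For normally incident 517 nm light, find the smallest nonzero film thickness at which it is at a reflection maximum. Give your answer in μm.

At the upper boundary (n = 1.58 to n = 1.0) the reflected ray undergoes no phase shift.
At the lower boundary (n = 1.0 to n = 1.6) the reflected ray undergoes a half-wave phase shift.
The two reflections differ by half a wavelength.
With one net inversion, constructive interference in reflection requires 2 n t = (m + ½) λ.
Minimum at m = 0: t = λ / (4 n) = 517 / (4 × 1.0) = 129 nm.

0.129 μm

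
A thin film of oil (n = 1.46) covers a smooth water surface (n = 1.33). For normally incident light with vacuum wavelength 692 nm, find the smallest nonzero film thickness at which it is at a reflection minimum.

237 nm

At the upper boundary (n = 1.0 to n = 1.46) the reflected ray undergoes a half-wave phase shift.
At the lower boundary (n = 1.46 to n = 1.33) the reflected ray undergoes no phase shift.
The two reflections differ by half a wavelength.
With one net inversion, destructive interference in reflection requires 2 n t = m λ.
Minimum nonzero at m = 1: t = λ / (2 n) = 692 / (2 × 1.46) = 237 nm.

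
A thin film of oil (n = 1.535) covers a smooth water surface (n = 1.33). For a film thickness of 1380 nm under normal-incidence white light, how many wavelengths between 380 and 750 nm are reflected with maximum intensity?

5

Top surface (1.0 → 1.535): reflection off a higher-index medium gives a half-wave phase shift.
At the lower boundary (n = 1.535 to n = 1.33) the reflected ray undergoes no phase shift.
Exactly one π shift → a net half-wave offset.
For maximum reflection here: 2 n t = (m + ½) λ.
λ = 2 n t / (m + ½) = 4237 / (m + ½) nm.
m=5: 770 nm (IR); m=6: 652 nm (visible); m=7: 565 nm (visible); m=8: 498 nm (visible); m=9: 446 nm (visible); m=10: 403 nm (visible); m=11: 368 nm (UV).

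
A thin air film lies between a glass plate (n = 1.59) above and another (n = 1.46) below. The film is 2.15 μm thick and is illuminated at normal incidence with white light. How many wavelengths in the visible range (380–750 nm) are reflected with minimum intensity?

Ray reflecting at the top interface goes from n = 1.59 toward n = 1.0: no phase shift.
Bottom surface (1.0 → 1.46): reflection off a higher-index medium gives a half-wave phase shift.
The two reflections differ by half a wavelength.
With one net inversion, destructive interference in reflection requires 2 n t = m λ.
λ = 2 n t / m = 4300 / m nm.
m=5: 860 nm (IR); m=6: 717 nm (visible); m=7: 614 nm (visible); m=8: 538 nm (visible); m=9: 478 nm (visible); m=10: 430 nm (visible); m=11: 391 nm (visible); m=12: 358 nm (UV).

6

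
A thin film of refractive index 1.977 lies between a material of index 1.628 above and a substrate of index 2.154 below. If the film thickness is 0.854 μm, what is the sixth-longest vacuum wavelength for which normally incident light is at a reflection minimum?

614 nm

Ray reflecting at the top interface goes from n = 1.628 toward n = 1.977: a half-wave phase shift.
Bottom surface (1.977 → 2.154): reflection off a higher-index medium gives a half-wave phase shift.
Zero or two π shifts → no net half-wave offset.
With no net inversion, destructive interference in reflection requires 2 n t = (m + ½) λ.
λ = 2 n t / (m + ½). The sixth-longest wavelength is m = 5: λ = 2 × 1.977 × 854 / 5.50 = 614 nm.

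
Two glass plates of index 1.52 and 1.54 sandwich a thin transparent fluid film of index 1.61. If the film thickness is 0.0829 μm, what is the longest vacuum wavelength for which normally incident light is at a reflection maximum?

534 nm

Top surface (1.52 → 1.61): reflection off a higher-index medium gives a half-wave phase shift.
Ray reflecting at the bottom interface goes from n = 1.61 toward n = 1.54: no phase shift.
The two reflections differ by half a wavelength.
So the condition for constructive reflection is 2 n t = (m + ½) λ.
λ = 2 n t / (m + ½). The longest wavelength is m = 0: λ = 2 × 1.61 × 82.9 / 0.500 = 534 nm.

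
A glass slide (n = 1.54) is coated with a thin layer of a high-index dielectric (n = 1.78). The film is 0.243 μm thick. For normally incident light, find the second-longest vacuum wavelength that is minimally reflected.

433 nm

At the upper boundary (n = 1.0 to n = 1.78) the reflected ray undergoes a half-wave phase shift.
Bottom surface (1.78 → 1.54): reflection off a lower-index medium gives no phase shift.
Exactly one π shift → a net half-wave offset.
With one net inversion, destructive interference in reflection requires 2 n t = m λ.
λ = 2 n t / m. The second-longest wavelength is m = 2: λ = 2 × 1.78 × 243 / 2.00 = 433 nm.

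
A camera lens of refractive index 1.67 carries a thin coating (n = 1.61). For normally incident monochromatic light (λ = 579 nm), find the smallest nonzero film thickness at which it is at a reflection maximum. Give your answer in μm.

At the upper boundary (n = 1.0 to n = 1.61) the reflected ray undergoes a half-wave phase shift.
Bottom surface (1.61 → 1.67): reflection off a higher-index medium gives a half-wave phase shift.
Net: no relative phase inversion (both shifts match).
For strong reflection here: 2 n t = m λ.
Minimum nonzero at m = 1: t = λ / (2 n) = 579 / (2 × 1.61) = 180 nm.

0.180 μm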